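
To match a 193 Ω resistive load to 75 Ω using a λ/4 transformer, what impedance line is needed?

Z_qwt = √(Z_0·R_L) = √(75 × 193) = √14480

Z_qwt ≈ 120 Ω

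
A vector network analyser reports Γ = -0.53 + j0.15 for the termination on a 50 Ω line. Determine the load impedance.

Z_L = Z_0·(1 + Γ)/(1 − Γ) = 50·(0.47 + j0.15)/(1.53 − j0.15)

Z_L ≈ 14.7 + j6.35 Ω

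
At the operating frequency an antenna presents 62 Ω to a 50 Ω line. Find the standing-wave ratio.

VSWR ≈ 1.24

Γ = (62 − 50)/(62 + 50) = 0.107
VSWR = (1 + 0.107)/(1 − 0.107)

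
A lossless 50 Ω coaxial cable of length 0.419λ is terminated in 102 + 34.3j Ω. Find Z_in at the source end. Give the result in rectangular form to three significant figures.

βl = 2π × 0.419 = 151°
tan(βl) = tan(151°) = -0.558
Z_in = Z_0·(Z_L + jZ_0·tanβl)/(Z_0 + jZ_L·tanβl)
     = 50·(102 + j6.4)/(69.1 − j56.9)

Z_in ≈ 41.7 + j39 Ω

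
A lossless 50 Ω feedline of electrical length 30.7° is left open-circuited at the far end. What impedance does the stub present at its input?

tan(βl) = 0.594
For an open-circuited stub, Z_in = −jZ_0·cot(βl) = −jZ_0/tan(βl)

Z_in ≈ −j84.2 Ω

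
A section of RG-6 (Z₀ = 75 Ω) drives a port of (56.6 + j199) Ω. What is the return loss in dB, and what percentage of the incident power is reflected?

Γ = (-18.4 + j199)/(131.6 + j199), |Γ| = 0.838
RL = −20·log₁₀(0.838) = 1.54 dB
P_refl/P_inc = |Γ|² = 0.702

RL ≈ 1.54 dB; 70.2% of incident power reflected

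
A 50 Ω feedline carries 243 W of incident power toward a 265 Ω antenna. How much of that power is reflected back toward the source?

Γ = (265 − 50)/(265 + 50) = 0.683
|Γ|² = 0.466
P_refl = |Γ|²·P_inc = 113 W, P_del = (1 − |Γ|²)·P_inc = 130 W

P_reflected ≈ 113 W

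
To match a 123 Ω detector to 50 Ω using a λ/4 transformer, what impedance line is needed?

Z_qwt ≈ 78.4 Ω

Z_qwt = √(Z_0·R_L) = √(50 × 123) = √6150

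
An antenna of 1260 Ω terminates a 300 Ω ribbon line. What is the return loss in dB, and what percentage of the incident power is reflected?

Γ = (1260 − 300)/(1260 + 300) = 0.615
RL = −20·log₁₀(0.615) = 4.22 dB
P_refl/P_inc = |Γ|² = 0.379

RL ≈ 4.22 dB; 37.9% of incident power reflected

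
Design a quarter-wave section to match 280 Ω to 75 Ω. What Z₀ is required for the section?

Z_qwt ≈ 145 Ω

Z_qwt = √(Z_0·R_L) = √(75 × 280) = √21000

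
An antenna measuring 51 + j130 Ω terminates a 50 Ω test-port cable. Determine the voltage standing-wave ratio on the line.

VSWR ≈ 8.51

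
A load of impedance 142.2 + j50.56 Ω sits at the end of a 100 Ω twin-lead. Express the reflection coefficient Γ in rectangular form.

Γ ≈ 0.209 + j0.165

Γ = (Z_L − Z_0)/(Z_L + Z_0) = (42.2 + j50.56)/(242.2 + j50.56)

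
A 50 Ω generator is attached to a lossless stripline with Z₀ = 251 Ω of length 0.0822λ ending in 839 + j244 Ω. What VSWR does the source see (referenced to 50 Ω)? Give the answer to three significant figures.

VSWR ≈ 15.5

βl = 2π × 0.0822 = 29.6°
tan(βl) = 0.568
Z_in = Z_0·(Z_L + jZ_0·tanβl)/(Z_0 + jZ_L·tanβl) = 292 − j373 Ω
Γ_s = (Z_in − Z_s)/(Z_in + Z_s) = (242 − j373)/(342 − j373), |Γ_s| = 0.879
VSWR = (1 + |Γ_s|)/(1 − |Γ_s|)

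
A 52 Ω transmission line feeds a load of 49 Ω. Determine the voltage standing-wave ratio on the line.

For a purely resistive load, VSWR = R_L/Z_0 or Z_0/R_L (whichever > 1) = 52/49

VSWR ≈ 1.06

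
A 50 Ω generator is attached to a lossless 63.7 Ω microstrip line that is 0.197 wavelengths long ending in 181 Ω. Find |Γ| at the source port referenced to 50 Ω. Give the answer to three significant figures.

βl = 2π × 0.197 = 70.9°
tan(βl) = 2.89
Z_in = Z_0·(Z_L + jZ_0·tanβl)/(Z_0 + jZ_L·tanβl) = 24.7 − j19 Ω
Γ_s = (Z_in − Z_s)/(Z_in + Z_s) = (-25.3 − j19)/(74.7 − j19), |Γ_s| = 0.41

|Γ| ≈ 0.41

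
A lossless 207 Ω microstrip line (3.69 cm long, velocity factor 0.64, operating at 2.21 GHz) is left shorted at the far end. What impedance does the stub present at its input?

λ = v/f = 0.64·c / 2.21 GHz = 0.0869 m
βl = 2π·l/λ = 2π × 0.425 = 153°
tan(βl) = -0.512
For a shorted stub, Z_in = jZ_0·tan(βl)

Z_in ≈ −j106 Ω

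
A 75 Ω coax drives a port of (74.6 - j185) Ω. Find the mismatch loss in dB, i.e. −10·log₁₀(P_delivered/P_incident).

Γ = (-0.4 − j185)/(149.6 − j185), |Γ| = 0.778
|Γ|² = 0.605, so P_del/P_inc = 1 − |Γ|² = 0.395
ML = −10·log₁₀(1 − |Γ|²)

mismatch loss ≈ 4.03 dB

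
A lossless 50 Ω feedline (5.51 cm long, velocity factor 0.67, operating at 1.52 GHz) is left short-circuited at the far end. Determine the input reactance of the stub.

λ = v/f = 0.67·c / 1.52 GHz = 0.132 m
βl = 2π·l/λ = 2π × 0.417 = 150°
tan(βl) = -0.577
For a short-circuited stub, Z_in = jZ_0·tan(βl)

X_in ≈ -28.9 Ω (capacitive)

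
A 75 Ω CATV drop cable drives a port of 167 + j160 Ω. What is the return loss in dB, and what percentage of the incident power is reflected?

Γ = (92 + j160)/(242 + j160), |Γ| = 0.636
RL = −20·log₁₀(0.636) = 3.93 dB
P_refl/P_inc = |Γ|² = 0.405

RL ≈ 3.93 dB; 40.5% of incident power reflected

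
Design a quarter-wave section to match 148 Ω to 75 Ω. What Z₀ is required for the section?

Z_qwt = √(Z_0·R_L) = √(75 × 148) = √11100

Z_qwt ≈ 105 Ω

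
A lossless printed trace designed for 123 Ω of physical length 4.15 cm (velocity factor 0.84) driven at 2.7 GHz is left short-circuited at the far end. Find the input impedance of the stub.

Z_in ≈ −j44.6 Ω

λ = v/f = 0.84·c / 2.7 GHz = 0.0933 m
βl = 2π·l/λ = 2π × 0.445 = 160°
tan(βl) = -0.363
For a short-circuited stub, Z_in = jZ_0·tan(βl)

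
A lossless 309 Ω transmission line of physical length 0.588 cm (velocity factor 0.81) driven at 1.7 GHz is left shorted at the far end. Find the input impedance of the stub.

λ = v/f = 0.81·c / 1.7 GHz = 0.143 m
βl = 2π·l/λ = 2π × 0.0411 = 14.8°
tan(βl) = 0.264
For a shorted stub, Z_in = jZ_0·tan(βl)

Z_in ≈ +j81.7 Ω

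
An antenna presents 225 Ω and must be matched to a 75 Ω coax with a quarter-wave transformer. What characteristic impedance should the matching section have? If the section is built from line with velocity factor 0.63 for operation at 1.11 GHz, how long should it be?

Z_qwt ≈ 130 Ω; length ≈ 4.26 cm

Z_qwt = √(Z_0·R_L) = √(75 × 225) = √16880
λ = 0.63·c/f = 0.17 m, so l = λ/4 = 0.0426 m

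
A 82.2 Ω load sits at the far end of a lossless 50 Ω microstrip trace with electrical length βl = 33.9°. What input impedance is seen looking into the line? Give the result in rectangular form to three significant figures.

Z_in ≈ 53.7 − j25.8 Ω

tan(βl) = tan(33.9°) = 0.672
Z_in = Z_0·(Z_L + jZ_0·tanβl)/(Z_0 + jZ_L·tanβl)
     = 50·(82.2 + j33.6)/(50 + j55.2)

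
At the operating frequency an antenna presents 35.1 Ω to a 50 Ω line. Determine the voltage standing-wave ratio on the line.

For a purely resistive load, VSWR = R_L/Z_0 or Z_0/R_L (whichever > 1) = 50/35.1

VSWR ≈ 1.42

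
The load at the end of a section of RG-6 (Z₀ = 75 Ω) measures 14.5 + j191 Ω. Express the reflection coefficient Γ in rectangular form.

Γ ≈ 0.698 + j0.644

Γ = (Z_L − Z_0)/(Z_L + Z_0) = (-60.5 + j191)/(89.5 + j191)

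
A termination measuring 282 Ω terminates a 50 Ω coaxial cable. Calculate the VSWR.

VSWR ≈ 5.64

Γ = (282 − 50)/(282 + 50) = 0.699
VSWR = (1 + 0.699)/(1 − 0.699)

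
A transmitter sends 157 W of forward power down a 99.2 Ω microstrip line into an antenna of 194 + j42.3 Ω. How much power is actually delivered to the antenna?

P_delivered ≈ 138 W

|Γ| = |(94.8 + j42.3)/(293.2 + j42.3)| = 0.35
|Γ|² = 0.123
P_refl = |Γ|²·P_inc = 19.3 W, P_del = (1 − |Γ|²)·P_inc = 138 W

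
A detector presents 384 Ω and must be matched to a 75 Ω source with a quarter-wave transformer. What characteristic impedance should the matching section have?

Z_qwt ≈ 170 Ω

Z_qwt = √(Z_0·R_L) = √(75 × 384) = √28800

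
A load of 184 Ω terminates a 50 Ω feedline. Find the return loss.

Γ = (184 − 50)/(184 + 50) = 0.573
RL = −20·log₁₀|Γ| = −20·log₁₀(0.573)

RL ≈ 4.84 dB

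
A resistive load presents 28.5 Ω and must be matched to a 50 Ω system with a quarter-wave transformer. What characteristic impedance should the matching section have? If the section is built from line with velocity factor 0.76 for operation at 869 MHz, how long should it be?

Z_qwt = √(Z_0·R_L) = √(50 × 28.5) = √1425
λ = 0.76·c/f = 0.262 m, so l = λ/4 = 0.0656 m

Z_qwt ≈ 37.7 Ω; length ≈ 6.56 cm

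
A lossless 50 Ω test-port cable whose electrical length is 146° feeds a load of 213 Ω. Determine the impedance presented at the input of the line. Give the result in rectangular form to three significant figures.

tan(βl) = tan(146°) = -0.675
Z_in = Z_0·(Z_L + jZ_0·tanβl)/(Z_0 + jZ_L·tanβl)
     = 50·(213 − j33.7)/(50 − j144)

Z_in ≈ 33.5 + j62.5 Ω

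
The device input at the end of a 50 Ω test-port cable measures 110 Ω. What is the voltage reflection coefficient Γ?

Γ = 0.375

Γ = (Z_L − Z_0)/(Z_L + Z_0) = (110 − 50)/(110 + 50) = 60/160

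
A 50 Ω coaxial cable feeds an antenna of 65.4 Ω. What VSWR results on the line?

VSWR ≈ 1.31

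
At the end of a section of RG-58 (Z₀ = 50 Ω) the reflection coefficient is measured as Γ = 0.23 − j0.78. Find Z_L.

Z_L = Z_0·(1 + Γ)/(1 − Γ) = 50·(1.23 − j0.78)/(0.77 + j0.78)

Z_L ≈ 14.1 − j64.9 Ω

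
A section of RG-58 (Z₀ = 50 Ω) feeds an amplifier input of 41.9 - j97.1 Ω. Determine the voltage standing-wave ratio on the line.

VSWR ≈ 6.37

Γ = (Z_L − Z_0)/(Z_L + Z_0) = (-8.1 − j97.1)/(91.9 − j97.1)
|Γ| = 97.4/134 = 0.729
VSWR = (1 + |Γ|)/(1 − |Γ|) = 1.73/0.271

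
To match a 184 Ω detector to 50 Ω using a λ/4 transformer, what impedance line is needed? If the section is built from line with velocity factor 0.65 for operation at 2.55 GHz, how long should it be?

Z_qwt = √(Z_0·R_L) = √(50 × 184) = √9200
λ = 0.65·c/f = 0.0765 m, so l = λ/4 = 0.0191 m

Z_qwt ≈ 95.9 Ω; length ≈ 1.91 cm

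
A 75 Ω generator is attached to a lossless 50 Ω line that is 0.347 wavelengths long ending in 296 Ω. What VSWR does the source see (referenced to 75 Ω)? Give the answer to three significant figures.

VSWR ≈ 7.28

βl = 2π × 0.347 = 125°
tan(βl) = -1.43
Z_in = Z_0·(Z_L + jZ_0·tanβl)/(Z_0 + jZ_L·tanβl) = 12.4 + j33.4 Ω
Γ_s = (Z_in − Z_s)/(Z_in + Z_s) = (-62.6 + j33.4)/(87.4 + j33.4), |Γ_s| = 0.759
VSWR = (1 + |Γ_s|)/(1 − |Γ_s|)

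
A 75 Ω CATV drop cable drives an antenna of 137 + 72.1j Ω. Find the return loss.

RL ≈ 7.44 dB

Γ = (62 + j72.1)/(212 + j72.1), |Γ| = 0.425
RL = −20·log₁₀|Γ| = −20·log₁₀(0.425)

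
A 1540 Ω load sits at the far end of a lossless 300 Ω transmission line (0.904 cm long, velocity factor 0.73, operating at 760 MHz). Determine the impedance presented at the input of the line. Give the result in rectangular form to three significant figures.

Z_in ≈ 781 − j741 Ω

λ = v/f = 0.73·c / 760 MHz = 0.288 m
βl = 2π·l/λ = 2π × 0.0314 = 11.3°
tan(βl) = tan(11.3°) = 0.2
Z_in = Z_0·(Z_L + jZ_0·tanβl)/(Z_0 + jZ_L·tanβl)
     = 300·(1540 + j59.9)/(300 + j308)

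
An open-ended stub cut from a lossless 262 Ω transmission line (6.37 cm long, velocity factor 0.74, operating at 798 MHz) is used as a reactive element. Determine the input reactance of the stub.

λ = v/f = 0.74·c / 798 MHz = 0.278 m
βl = 2π·l/λ = 2π × 0.229 = 82.4°
tan(βl) = 7.53
For an open-ended stub, Z_in = −jZ_0·cot(βl) = −jZ_0/tan(βl)

X_in ≈ -34.8 Ω (capacitive)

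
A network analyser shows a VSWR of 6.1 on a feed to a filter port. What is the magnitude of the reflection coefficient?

|Γ| ≈ 0.718

|Γ| = (S − 1)/(S + 1) = (6.1 − 1)/(6.1 + 1) = 5.1/7.1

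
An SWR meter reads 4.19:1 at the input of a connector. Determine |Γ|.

|Γ| ≈ 0.615

|Γ| = (S − 1)/(S + 1) = (4.19 − 1)/(4.19 + 1) = 3.19/5.19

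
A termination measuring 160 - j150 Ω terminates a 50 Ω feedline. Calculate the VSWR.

VSWR ≈ 6.16

Γ = (Z_L − Z_0)/(Z_L + Z_0) = (110 − j150)/(210 − j150)
|Γ| = 186/258 = 0.721
VSWR = (1 + |Γ|)/(1 − |Γ|) = 1.72/0.279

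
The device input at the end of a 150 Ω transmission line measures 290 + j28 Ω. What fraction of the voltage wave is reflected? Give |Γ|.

|Γ| ≈ 0.324

Γ = (Z_L − Z_0)/(Z_L + Z_0) = (140 + j28)/(440 + j28)
|Γ| = 143/441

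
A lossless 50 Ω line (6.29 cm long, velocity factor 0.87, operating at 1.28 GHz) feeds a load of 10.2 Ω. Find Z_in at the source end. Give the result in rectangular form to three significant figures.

Z_in ≈ 61.7 − j97.2 Ω

λ = v/f = 0.87·c / 1.28 GHz = 0.204 m
βl = 2π·l/λ = 2π × 0.308 = 111°
tan(βl) = tan(111°) = -2.6
Z_in = Z_0·(Z_L + jZ_0·tanβl)/(Z_0 + jZ_L·tanβl)
     = 50·(10.2 − j130)/(50 − j26.5)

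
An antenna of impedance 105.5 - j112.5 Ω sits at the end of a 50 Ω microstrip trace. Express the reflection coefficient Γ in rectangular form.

Γ ≈ 0.578 − j0.305

Γ = (Z_L − Z_0)/(Z_L + Z_0) = (55.5 − j112.5)/(155.5 − j112.5)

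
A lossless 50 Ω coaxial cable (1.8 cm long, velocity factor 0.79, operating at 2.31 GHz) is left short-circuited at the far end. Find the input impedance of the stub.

Z_in ≈ +j98.8 Ω

λ = v/f = 0.79·c / 2.31 GHz = 0.103 m
βl = 2π·l/λ = 2π × 0.175 = 63.2°
tan(βl) = 1.98
For a short-circuited stub, Z_in = jZ_0·tan(βl)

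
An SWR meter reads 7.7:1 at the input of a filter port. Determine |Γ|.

|Γ| ≈ 0.77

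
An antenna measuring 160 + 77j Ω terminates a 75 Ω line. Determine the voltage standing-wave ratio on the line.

Γ = (Z_L − Z_0)/(Z_L + Z_0) = (85 + j77)/(235 + j77)
|Γ| = 115/247 = 0.464
VSWR = (1 + |Γ|)/(1 − |Γ|) = 1.46/0.536

VSWR ≈ 2.73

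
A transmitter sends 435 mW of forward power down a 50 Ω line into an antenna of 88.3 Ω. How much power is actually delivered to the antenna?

Γ = (88.3 − 50)/(88.3 + 50) = 0.277
|Γ|² = 0.0767
P_refl = |Γ|²·P_inc = 33.4 mW, P_del = (1 − |Γ|²)·P_inc = 402 mW

P_delivered ≈ 402 mW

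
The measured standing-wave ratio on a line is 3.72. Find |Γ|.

|Γ| = (S − 1)/(S + 1) = (3.72 − 1)/(3.72 + 1) = 2.72/4.72

|Γ| ≈ 0.576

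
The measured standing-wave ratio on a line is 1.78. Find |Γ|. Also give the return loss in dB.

|Γ| = (S − 1)/(S + 1) = (1.78 − 1)/(1.78 + 1) = 0.78/2.78
RL = −20·log₁₀|Γ| = −20·log₁₀(0.281)

|Γ| ≈ 0.281; return loss ≈ 11 dB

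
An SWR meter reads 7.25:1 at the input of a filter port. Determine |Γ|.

|Γ| ≈ 0.758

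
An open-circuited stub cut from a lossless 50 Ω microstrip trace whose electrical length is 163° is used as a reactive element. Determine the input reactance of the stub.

tan(βl) = -0.306
For an open-circuited stub, Z_in = −jZ_0·cot(βl) = −jZ_0/tan(βl)

X_in ≈ 164 Ω (inductive)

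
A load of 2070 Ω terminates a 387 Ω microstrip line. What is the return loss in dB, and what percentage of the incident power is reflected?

RL ≈ 3.29 dB; 46.9% of incident power reflected

Γ = (2070 − 387)/(2070 + 387) = 0.685
RL = −20·log₁₀(0.685) = 3.29 dB
P_refl/P_inc = |Γ|² = 0.469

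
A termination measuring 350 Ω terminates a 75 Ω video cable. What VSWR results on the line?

VSWR ≈ 4.67

Γ = (350 − 75)/(350 + 75) = 0.647
VSWR = (1 + 0.647)/(1 − 0.647)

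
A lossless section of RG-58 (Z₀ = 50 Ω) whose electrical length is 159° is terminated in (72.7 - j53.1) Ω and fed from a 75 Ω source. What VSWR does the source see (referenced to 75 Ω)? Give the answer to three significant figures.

VSWR ≈ 1.68

tan(βl) = -0.384
Z_in = Z_0·(Z_L + jZ_0·tanβl)/(Z_0 + jZ_L·tanβl) = 126 − j3.39 Ω
Γ_s = (Z_in − Z_s)/(Z_in + Z_s) = (50.9 − j3.39)/(201 − j3.39), |Γ_s| = 0.254
VSWR = (1 + |Γ_s|)/(1 − |Γ_s|)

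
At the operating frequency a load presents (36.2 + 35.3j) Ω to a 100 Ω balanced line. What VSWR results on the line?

Γ = (Z_L − Z_0)/(Z_L + Z_0) = (-63.8 + j35.3)/(136.2 + j35.3)
|Γ| = 72.9/141 = 0.518
VSWR = (1 + |Γ|)/(1 − |Γ|) = 1.52/0.482

VSWR ≈ 3.15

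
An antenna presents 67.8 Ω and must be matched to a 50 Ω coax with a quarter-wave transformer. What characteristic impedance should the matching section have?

Z_qwt ≈ 58.2 Ω

Z_qwt = √(Z_0·R_L) = √(50 × 67.8) = √3390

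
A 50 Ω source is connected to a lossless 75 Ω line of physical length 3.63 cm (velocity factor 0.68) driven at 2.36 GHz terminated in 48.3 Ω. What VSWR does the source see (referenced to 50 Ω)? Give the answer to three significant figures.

λ = v/f = 0.68·c / 2.36 GHz = 0.0864 m
βl = 2π·l/λ = 2π × 0.42 = 151°
tan(βl) = -0.55
Z_in = Z_0·(Z_L + jZ_0·tanβl)/(Z_0 + jZ_L·tanβl) = 55.9 − j21.5 Ω
Γ_s = (Z_in − Z_s)/(Z_in + Z_s) = (5.9 − j21.5)/(106 − j21.5), |Γ_s| = 0.206
VSWR = (1 + |Γ_s|)/(1 − |Γ_s|)

VSWR ≈ 1.52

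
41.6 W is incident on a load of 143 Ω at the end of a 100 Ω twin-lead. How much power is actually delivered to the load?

Γ = (143 − 100)/(143 + 100) = 0.177
|Γ|² = 0.0313
P_refl = |Γ|²·P_inc = 1.3 W, P_del = (1 − |Γ|²)·P_inc = 40.3 W

P_delivered ≈ 40.3 W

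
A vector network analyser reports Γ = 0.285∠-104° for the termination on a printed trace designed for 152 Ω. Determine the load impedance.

Z_L = Z_0·(1 + Γ)/(1 − Γ) = 152·(0.931 − j0.277)/(1.07 + j0.277)

Z_L ≈ 115 − j69 Ω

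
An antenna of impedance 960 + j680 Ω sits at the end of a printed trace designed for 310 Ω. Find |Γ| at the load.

Γ = (Z_L − Z_0)/(Z_L + Z_0) = (650 + j680)/(1270 + j680)
|Γ| = 941/1440

|Γ| ≈ 0.653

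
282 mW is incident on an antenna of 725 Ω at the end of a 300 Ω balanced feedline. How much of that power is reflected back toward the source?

Γ = (725 − 300)/(725 + 300) = 0.415
|Γ|² = 0.172
P_refl = |Γ|²·P_inc = 48.5 mW, P_del = (1 − |Γ|²)·P_inc = 234 mW

P_reflected ≈ 48.5 mW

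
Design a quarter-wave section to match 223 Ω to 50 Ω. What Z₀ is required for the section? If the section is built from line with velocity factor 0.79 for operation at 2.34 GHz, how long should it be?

Z_qwt = √(Z_0·R_L) = √(50 × 223) = √11150
λ = 0.79·c/f = 0.101 m, so l = λ/4 = 0.0253 m

Z_qwt ≈ 106 Ω; length ≈ 2.53 cm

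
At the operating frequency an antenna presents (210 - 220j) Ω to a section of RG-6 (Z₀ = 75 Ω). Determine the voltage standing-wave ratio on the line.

Γ = (Z_L − Z_0)/(Z_L + Z_0) = (135 − j220)/(285 − j220)
|Γ| = 258/360 = 0.717
VSWR = (1 + |Γ|)/(1 − |Γ|) = 1.72/0.283

VSWR ≈ 6.07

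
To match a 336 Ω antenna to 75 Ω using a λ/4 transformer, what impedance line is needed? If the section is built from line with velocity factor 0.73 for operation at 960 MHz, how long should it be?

Z_qwt ≈ 159 Ω; length ≈ 5.7 cm

Z_qwt = √(Z_0·R_L) = √(75 × 336) = √25200
λ = 0.73·c/f = 0.228 m, so l = λ/4 = 0.057 m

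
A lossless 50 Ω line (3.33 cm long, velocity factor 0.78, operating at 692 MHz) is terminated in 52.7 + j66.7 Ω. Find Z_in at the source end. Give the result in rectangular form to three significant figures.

Z_in ≈ 140 − j60.8 Ω

λ = v/f = 0.78·c / 692 MHz = 0.338 m
βl = 2π·l/λ = 2π × 0.0985 = 35.5°
tan(βl) = tan(35.5°) = 0.712
Z_in = Z_0·(Z_L + jZ_0·tanβl)/(Z_0 + jZ_L·tanβl)
     = 50·(52.7 + j102)/(2.51 + j37.5)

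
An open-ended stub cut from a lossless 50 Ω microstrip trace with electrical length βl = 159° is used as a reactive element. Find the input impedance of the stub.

Z_in ≈ +j130 Ω

tan(βl) = -0.384
For an open-ended stub, Z_in = −jZ_0·cot(βl) = −jZ_0/tan(βl)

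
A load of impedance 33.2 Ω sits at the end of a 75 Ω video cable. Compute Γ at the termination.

Γ = (Z_L − Z_0)/(Z_L + Z_0) = (33.2 − 75)/(33.2 + 75) = -41.8/108.2

Γ = -0.386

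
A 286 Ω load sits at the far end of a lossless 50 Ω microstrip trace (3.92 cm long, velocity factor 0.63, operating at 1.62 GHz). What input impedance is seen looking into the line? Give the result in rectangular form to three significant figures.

Z_in ≈ 11.8 + j28.8 Ω

λ = v/f = 0.63·c / 1.62 GHz = 0.117 m
βl = 2π·l/λ = 2π × 0.336 = 121°
tan(βl) = tan(121°) = -1.67
Z_in = Z_0·(Z_L + jZ_0·tanβl)/(Z_0 + jZ_L·tanβl)
     = 50·(286 − j83.3)/(50 − j477)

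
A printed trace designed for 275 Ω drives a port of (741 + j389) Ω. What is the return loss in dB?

Γ = (466 + j389)/(1016 + j389), |Γ| = 0.558
RL = −20·log₁₀|Γ| = −20·log₁₀(0.558)

RL ≈ 5.07 dB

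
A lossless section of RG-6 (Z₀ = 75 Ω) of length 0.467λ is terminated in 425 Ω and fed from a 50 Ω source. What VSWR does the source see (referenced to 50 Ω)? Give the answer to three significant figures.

βl = 2π × 0.467 = 168°
tan(βl) = -0.21
Z_in = Z_0·(Z_L + jZ_0·tanβl)/(Z_0 + jZ_L·tanβl) = 183 + j203 Ω
Γ_s = (Z_in − Z_s)/(Z_in + Z_s) = (133 + j203)/(233 + j203), |Γ_s| = 0.785
VSWR = (1 + |Γ_s|)/(1 − |Γ_s|)

VSWR ≈ 8.3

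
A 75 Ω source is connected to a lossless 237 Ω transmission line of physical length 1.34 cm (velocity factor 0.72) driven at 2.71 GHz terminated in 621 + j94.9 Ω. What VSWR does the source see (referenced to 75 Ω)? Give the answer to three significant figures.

VSWR ≈ 3.74

λ = v/f = 0.72·c / 2.71 GHz = 0.0797 m
βl = 2π·l/λ = 2π × 0.168 = 60.5°
tan(βl) = 1.77
Z_in = Z_0·(Z_L + jZ_0·tanβl)/(Z_0 + jZ_L·tanβl) = 119 − j126 Ω
Γ_s = (Z_in − Z_s)/(Z_in + Z_s) = (43.9 − j126)/(194 − j126), |Γ_s| = 0.578
VSWR = (1 + |Γ_s|)/(1 − |Γ_s|)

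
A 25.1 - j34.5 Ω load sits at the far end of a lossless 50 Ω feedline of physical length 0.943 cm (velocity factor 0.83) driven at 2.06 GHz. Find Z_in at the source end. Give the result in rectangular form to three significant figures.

Z_in ≈ 16.6 − j8.96 Ω

λ = v/f = 0.83·c / 2.06 GHz = 0.121 m
βl = 2π·l/λ = 2π × 0.078 = 28.1°
tan(βl) = tan(28.1°) = 0.534
Z_in = Z_0·(Z_L + jZ_0·tanβl)/(Z_0 + jZ_L·tanβl)
     = 50·(25.1 − j7.82)/(68.4 + j13.4)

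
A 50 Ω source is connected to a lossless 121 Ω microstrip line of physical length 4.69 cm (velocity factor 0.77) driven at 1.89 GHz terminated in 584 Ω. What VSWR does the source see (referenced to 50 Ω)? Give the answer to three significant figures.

VSWR ≈ 7.5

λ = v/f = 0.77·c / 1.89 GHz = 0.122 m
βl = 2π·l/λ = 2π × 0.384 = 138°
tan(βl) = -0.896
Z_in = Z_0·(Z_L + jZ_0·tanβl)/(Z_0 + jZ_L·tanβl) = 53.4 + j123 Ω
Γ_s = (Z_in − Z_s)/(Z_in + Z_s) = (3.44 + j123)/(103 + j123), |Γ_s| = 0.765
VSWR = (1 + |Γ_s|)/(1 − |Γ_s|)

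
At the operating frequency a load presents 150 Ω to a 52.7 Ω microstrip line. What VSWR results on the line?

VSWR ≈ 2.85

Γ = (150 − 52.7)/(150 + 52.7) = 0.48
VSWR = (1 + 0.48)/(1 − 0.48)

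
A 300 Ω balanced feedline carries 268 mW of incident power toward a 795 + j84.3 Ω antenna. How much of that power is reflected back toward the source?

|Γ| = |(495 + j84.3)/(1095 + j84.3)| = 0.457
|Γ|² = 0.209
P_refl = |Γ|²·P_inc = 56 mW, P_del = (1 − |Γ|²)·P_inc = 212 mW

P_reflected ≈ 56 mW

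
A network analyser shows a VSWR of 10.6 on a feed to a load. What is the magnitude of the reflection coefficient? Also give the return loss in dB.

|Γ| ≈ 0.828; return loss ≈ 1.64 dB

|Γ| = (S − 1)/(S + 1) = (10.6 − 1)/(10.6 + 1) = 9.6/11.6
RL = −20·log₁₀|Γ| = −20·log₁₀(0.828)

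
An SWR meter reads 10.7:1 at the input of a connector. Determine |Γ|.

|Γ| ≈ 0.829

|Γ| = (S − 1)/(S + 1) = (10.7 − 1)/(10.7 + 1) = 9.7/11.7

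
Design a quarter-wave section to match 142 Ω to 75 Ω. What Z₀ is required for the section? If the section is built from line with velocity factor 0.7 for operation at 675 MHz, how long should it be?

Z_qwt ≈ 103 Ω; length ≈ 7.78 cm

Z_qwt = √(Z_0·R_L) = √(75 × 142) = √10650
λ = 0.7·c/f = 0.311 m, so l = λ/4 = 0.0778 m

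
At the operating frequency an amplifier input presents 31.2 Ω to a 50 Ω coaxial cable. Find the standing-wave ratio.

VSWR ≈ 1.6

For a purely resistive load, VSWR = R_L/Z_0 or Z_0/R_L (whichever > 1) = 50/31.2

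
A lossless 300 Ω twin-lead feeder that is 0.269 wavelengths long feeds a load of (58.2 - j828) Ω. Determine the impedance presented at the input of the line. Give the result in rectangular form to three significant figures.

βl = 2π × 0.269 = 96.8°
tan(βl) = tan(96.8°) = -8.34
Z_in = Z_0·(Z_L + jZ_0·tanβl)/(Z_0 + jZ_L·tanβl)
     = 300·(58.2 − j3330)/(-6600 − j485)

Z_in ≈ 8.42 + j151 Ω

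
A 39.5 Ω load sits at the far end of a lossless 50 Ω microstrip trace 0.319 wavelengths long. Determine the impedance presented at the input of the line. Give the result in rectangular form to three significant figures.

Z_in ≈ 57.2 − j10.4 Ω

βl = 2π × 0.319 = 115°
tan(βl) = tan(115°) = -2.16
Z_in = Z_0·(Z_L + jZ_0·tanβl)/(Z_0 + jZ_L·tanβl)
     = 50·(39.5 − j108)/(50 − j85.3)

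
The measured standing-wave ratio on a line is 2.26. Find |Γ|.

|Γ| ≈ 0.387

|Γ| = (S − 1)/(S + 1) = (2.26 − 1)/(2.26 + 1) = 1.26/3.26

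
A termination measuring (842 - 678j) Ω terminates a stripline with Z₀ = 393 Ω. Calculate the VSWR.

Γ = (Z_L − Z_0)/(Z_L + Z_0) = (449 − j678)/(1235 − j678)
|Γ| = 813/1410 = 0.577
VSWR = (1 + |Γ|)/(1 − |Γ|) = 1.58/0.423

VSWR ≈ 3.73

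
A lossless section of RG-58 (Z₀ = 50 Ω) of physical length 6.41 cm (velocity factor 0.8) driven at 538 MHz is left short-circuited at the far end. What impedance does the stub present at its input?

λ = v/f = 0.8·c / 538 MHz = 0.446 m
βl = 2π·l/λ = 2π × 0.144 = 51.7°
tan(βl) = 1.27
For a short-circuited stub, Z_in = jZ_0·tan(βl)

Z_in ≈ +j63.4 Ω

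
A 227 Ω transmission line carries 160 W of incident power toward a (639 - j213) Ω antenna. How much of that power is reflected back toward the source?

|Γ| = |(412 − j213)/(866 − j213)| = 0.52
|Γ|² = 0.27
P_refl = |Γ|²·P_inc = 43.3 W, P_del = (1 − |Γ|²)·P_inc = 117 W

P_reflected ≈ 43.3 W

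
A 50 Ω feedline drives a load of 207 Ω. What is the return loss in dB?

Γ = (207 − 50)/(207 + 50) = 0.611
RL = −20·log₁₀|Γ| = −20·log₁₀(0.611)

RL ≈ 4.28 dB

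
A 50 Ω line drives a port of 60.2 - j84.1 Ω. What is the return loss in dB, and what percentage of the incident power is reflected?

Γ = (10.2 − j84.1)/(110.2 − j84.1), |Γ| = 0.611
RL = −20·log₁₀(0.611) = 4.28 dB
P_refl/P_inc = |Γ|² = 0.373

RL ≈ 4.28 dB; 37.3% of incident power reflected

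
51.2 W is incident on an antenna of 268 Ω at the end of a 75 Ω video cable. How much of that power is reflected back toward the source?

P_reflected ≈ 16.2 W

Γ = (268 − 75)/(268 + 75) = 0.563
|Γ|² = 0.317
P_refl = |Γ|²·P_inc = 16.2 W, P_del = (1 − |Γ|²)·P_inc = 35 W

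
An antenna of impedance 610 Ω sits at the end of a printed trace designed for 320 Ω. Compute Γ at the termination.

Γ = (Z_L − Z_0)/(Z_L + Z_0) = (610 − 320)/(610 + 320) = 290/930

Γ = 0.312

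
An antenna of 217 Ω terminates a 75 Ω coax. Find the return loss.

Γ = (217 − 75)/(217 + 75) = 0.486
RL = −20·log₁₀|Γ| = −20·log₁₀(0.486)

RL ≈ 6.26 dB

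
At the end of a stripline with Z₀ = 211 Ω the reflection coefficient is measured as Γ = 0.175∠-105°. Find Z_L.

Z_L ≈ 182 − j63.6 Ω

Z_L = Z_0·(1 + Γ)/(1 − Γ) = 211·(0.955 − j0.169)/(1.05 + j0.169)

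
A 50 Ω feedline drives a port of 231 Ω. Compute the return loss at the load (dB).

Γ = (231 − 50)/(231 + 50) = 0.644
RL = −20·log₁₀|Γ| = −20·log₁₀(0.644)

RL ≈ 3.82 dB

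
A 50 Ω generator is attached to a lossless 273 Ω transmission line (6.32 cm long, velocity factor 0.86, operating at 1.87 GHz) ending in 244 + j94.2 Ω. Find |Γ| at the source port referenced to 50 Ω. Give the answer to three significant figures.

λ = v/f = 0.86·c / 1.87 GHz = 0.138 m
βl = 2π·l/λ = 2π × 0.458 = 165°
tan(βl) = -0.27
Z_in = Z_0·(Z_L + jZ_0·tanβl)/(Z_0 + jZ_L·tanβl) = 209 + j64.9 Ω
Γ_s = (Z_in − Z_s)/(Z_in + Z_s) = (159 + j64.9)/(259 + j64.9), |Γ_s| = 0.643

|Γ| ≈ 0.643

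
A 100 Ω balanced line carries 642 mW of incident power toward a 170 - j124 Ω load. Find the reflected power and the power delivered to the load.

P_reflected ≈ 147 mW; P_delivered ≈ 495 mW

|Γ| = |(70 − j124)/(270 − j124)| = 0.479
|Γ|² = 0.23
P_refl = |Γ|²·P_inc = 147 mW, P_del = (1 − |Γ|²)·P_inc = 495 mW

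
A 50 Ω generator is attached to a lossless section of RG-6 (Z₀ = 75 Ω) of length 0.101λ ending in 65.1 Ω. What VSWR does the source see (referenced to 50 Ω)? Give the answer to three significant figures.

βl = 2π × 0.101 = 36.4°
tan(βl) = 0.736
Z_in = Z_0·(Z_L + jZ_0·tanβl)/(Z_0 + jZ_L·tanβl) = 71.3 + j9.67 Ω
Γ_s = (Z_in − Z_s)/(Z_in + Z_s) = (21.3 + j9.67)/(121 + j9.67), |Γ_s| = 0.192
VSWR = (1 + |Γ_s|)/(1 − |Γ_s|)

VSWR ≈ 1.48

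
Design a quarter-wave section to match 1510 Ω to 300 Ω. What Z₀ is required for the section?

Z_qwt ≈ 673 Ω

Z_qwt = √(Z_0·R_L) = √(300 × 1510) = √453000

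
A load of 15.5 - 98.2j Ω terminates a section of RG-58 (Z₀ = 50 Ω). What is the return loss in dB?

RL ≈ 1.09 dB

Γ = (-34.5 − j98.2)/(65.5 − j98.2), |Γ| = 0.882
RL = −20·log₁₀|Γ| = −20·log₁₀(0.882)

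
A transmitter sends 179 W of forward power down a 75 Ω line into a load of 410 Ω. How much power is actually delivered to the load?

P_delivered ≈ 93.6 W

Γ = (410 − 75)/(410 + 75) = 0.691
|Γ|² = 0.477
P_refl = |Γ|²·P_inc = 85.4 W, P_del = (1 − |Γ|²)·P_inc = 93.6 W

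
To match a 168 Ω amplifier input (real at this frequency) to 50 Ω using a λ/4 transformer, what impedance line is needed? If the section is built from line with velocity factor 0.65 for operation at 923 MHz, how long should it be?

Z_qwt = √(Z_0·R_L) = √(50 × 168) = √8400
λ = 0.65·c/f = 0.211 m, so l = λ/4 = 0.0528 m

Z_qwt ≈ 91.7 Ω; length ≈ 5.28 cm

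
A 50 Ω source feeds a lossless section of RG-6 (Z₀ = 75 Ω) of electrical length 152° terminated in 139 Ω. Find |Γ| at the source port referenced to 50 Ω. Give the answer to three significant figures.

tan(βl) = -0.532
Z_in = Z_0·(Z_L + jZ_0·tanβl)/(Z_0 + jZ_L·tanβl) = 90.5 + j49.3 Ω
Γ_s = (Z_in − Z_s)/(Z_in + Z_s) = (40.5 + j49.3)/(140 + j49.3), |Γ_s| = 0.428

|Γ| ≈ 0.428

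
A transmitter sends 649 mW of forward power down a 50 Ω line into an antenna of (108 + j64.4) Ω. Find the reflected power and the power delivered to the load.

|Γ| = |(58 + j64.4)/(158 + j64.4)| = 0.508
|Γ|² = 0.258
P_refl = |Γ|²·P_inc = 167 mW, P_del = (1 − |Γ|²)·P_inc = 482 mW

P_reflected ≈ 167 mW; P_delivered ≈ 482 mW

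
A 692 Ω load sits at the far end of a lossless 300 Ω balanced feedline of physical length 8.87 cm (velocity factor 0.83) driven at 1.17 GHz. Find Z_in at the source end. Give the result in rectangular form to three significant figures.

λ = v/f = 0.83·c / 1.17 GHz = 0.213 m
βl = 2π·l/λ = 2π × 0.417 = 150°
tan(βl) = tan(150°) = -0.576
Z_in = Z_0·(Z_L + jZ_0·tanβl)/(Z_0 + jZ_L·tanβl)
     = 300·(692 − j173)/(300 − j399)

Z_in ≈ 333 + j270 Ω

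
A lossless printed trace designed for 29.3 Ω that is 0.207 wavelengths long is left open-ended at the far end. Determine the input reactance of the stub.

βl = 2π × 0.207 = 74.5°
tan(βl) = 3.61
For an open-ended stub, Z_in = −jZ_0·cot(βl) = −jZ_0/tan(βl)

X_in ≈ -8.11 Ω (capacitive)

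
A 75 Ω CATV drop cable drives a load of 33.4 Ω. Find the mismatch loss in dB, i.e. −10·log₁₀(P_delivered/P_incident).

Γ = (33.4 − 75)/(33.4 + 75) = -0.384
|Γ|² = 0.147, so P_del/P_inc = 1 − |Γ|² = 0.853
ML = −10·log₁₀(1 − |Γ|²)

mismatch loss ≈ 0.692 dB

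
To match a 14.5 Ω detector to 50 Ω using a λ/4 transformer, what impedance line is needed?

Z_qwt ≈ 26.9 Ω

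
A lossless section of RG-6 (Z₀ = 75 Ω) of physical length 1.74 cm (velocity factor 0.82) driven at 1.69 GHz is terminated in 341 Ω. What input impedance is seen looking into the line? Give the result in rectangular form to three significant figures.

Z_in ≈ 33.6 − j72.4 Ω

λ = v/f = 0.82·c / 1.69 GHz = 0.146 m
βl = 2π·l/λ = 2π × 0.12 = 43°
tan(βl) = tan(43°) = 0.934
Z_in = Z_0·(Z_L + jZ_0·tanβl)/(Z_0 + jZ_L·tanβl)
     = 75·(341 + j70)/(75 + j318)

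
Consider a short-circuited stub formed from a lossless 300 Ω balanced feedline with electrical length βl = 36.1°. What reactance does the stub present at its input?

tan(βl) = 0.729
For a short-circuited stub, Z_in = jZ_0·tan(βl)

X_in ≈ 219 Ω (inductive)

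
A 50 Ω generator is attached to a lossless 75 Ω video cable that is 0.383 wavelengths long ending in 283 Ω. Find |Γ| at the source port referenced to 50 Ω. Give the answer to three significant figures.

|Γ| ≈ 0.622

βl = 2π × 0.383 = 138°
tan(βl) = -0.904
Z_in = Z_0·(Z_L + jZ_0·tanβl)/(Z_0 + jZ_L·tanβl) = 40.7 + j71 Ω
Γ_s = (Z_in − Z_s)/(Z_in + Z_s) = (-9.31 + j71)/(90.7 + j71), |Γ_s| = 0.622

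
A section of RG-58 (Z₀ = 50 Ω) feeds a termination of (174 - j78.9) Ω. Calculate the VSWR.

Γ = (Z_L − Z_0)/(Z_L + Z_0) = (124 − j78.9)/(224 − j78.9)
|Γ| = 147/237 = 0.619
VSWR = (1 + |Γ|)/(1 − |Γ|) = 1.62/0.381

VSWR ≈ 4.25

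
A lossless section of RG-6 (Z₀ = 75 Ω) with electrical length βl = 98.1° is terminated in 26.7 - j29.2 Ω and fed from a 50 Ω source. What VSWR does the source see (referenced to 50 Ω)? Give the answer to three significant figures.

tan(βl) = -7.03
Z_in = Z_0·(Z_L + jZ_0·tanβl)/(Z_0 + jZ_L·tanβl) = 145 + j111 Ω
Γ_s = (Z_in − Z_s)/(Z_in + Z_s) = (95.1 + j111)/(195 + j111), |Γ_s| = 0.652
VSWR = (1 + |Γ_s|)/(1 − |Γ_s|)

VSWR ≈ 4.74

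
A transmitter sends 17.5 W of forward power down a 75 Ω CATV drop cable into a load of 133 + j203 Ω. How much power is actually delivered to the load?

P_delivered ≈ 8.27 W

|Γ| = |(58 + j203)/(208 + j203)| = 0.726
|Γ|² = 0.528
P_refl = |Γ|²·P_inc = 9.23 W, P_del = (1 − |Γ|²)·P_inc = 8.27 W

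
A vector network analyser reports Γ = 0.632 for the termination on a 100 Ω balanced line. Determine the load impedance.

Z_L ≈ 443 Ω

Z_L = Z_0·(1 + Γ)/(1 − Γ) = 100·(1.63)/(0.368)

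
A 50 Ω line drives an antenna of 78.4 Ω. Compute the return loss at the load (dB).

RL ≈ 13.1 dB

Γ = (78.4 − 50)/(78.4 + 50) = 0.221
RL = −20·log₁₀|Γ| = −20·log₁₀(0.221)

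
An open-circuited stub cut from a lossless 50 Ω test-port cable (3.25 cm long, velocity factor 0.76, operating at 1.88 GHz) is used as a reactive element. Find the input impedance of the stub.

λ = v/f = 0.76·c / 1.88 GHz = 0.121 m
βl = 2π·l/λ = 2π × 0.268 = 96.5°
tan(βl) = -8.81
For an open-circuited stub, Z_in = −jZ_0·cot(βl) = −jZ_0/tan(βl)

Z_in ≈ +j5.67 Ω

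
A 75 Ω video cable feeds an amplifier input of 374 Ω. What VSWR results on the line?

VSWR ≈ 4.99

For a purely resistive load, VSWR = R_L/Z_0 or Z_0/R_L (whichever > 1) = 374/75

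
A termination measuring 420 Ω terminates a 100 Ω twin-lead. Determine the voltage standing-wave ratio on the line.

Γ = (420 − 100)/(420 + 100) = 0.615
VSWR = (1 + 0.615)/(1 − 0.615)

VSWR ≈ 4.2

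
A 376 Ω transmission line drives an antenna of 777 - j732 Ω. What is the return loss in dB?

Γ = (401 − j732)/(1153 − j732), |Γ| = 0.611
RL = −20·log₁₀|Γ| = −20·log₁₀(0.611)

RL ≈ 4.28 dB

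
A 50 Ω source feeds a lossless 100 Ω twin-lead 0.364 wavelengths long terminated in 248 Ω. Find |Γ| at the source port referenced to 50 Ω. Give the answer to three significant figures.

βl = 2π × 0.364 = 131°
tan(βl) = -1.15
Z_in = Z_0·(Z_L + jZ_0·tanβl)/(Z_0 + jZ_L·tanβl) = 63.1 + j64.9 Ω
Γ_s = (Z_in − Z_s)/(Z_in + Z_s) = (13.1 + j64.9)/(113 + j64.9), |Γ_s| = 0.508

|Γ| ≈ 0.508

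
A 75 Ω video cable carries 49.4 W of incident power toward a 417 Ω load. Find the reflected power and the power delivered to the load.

Γ = (417 − 75)/(417 + 75) = 0.695
|Γ|² = 0.483
P_refl = |Γ|²·P_inc = 23.9 W, P_del = (1 − |Γ|²)·P_inc = 25.5 W

P_reflected ≈ 23.9 W; P_delivered ≈ 25.5 W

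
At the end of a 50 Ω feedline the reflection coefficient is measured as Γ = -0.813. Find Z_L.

Z_L = Z_0·(1 + Γ)/(1 − Γ) = 50·(0.187)/(1.81)

Z_L ≈ 5.16 Ω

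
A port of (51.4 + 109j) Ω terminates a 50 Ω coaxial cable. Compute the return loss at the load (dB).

RL ≈ 2.71 dB

Γ = (1.4 + j109)/(101.4 + j109), |Γ| = 0.732
RL = −20·log₁₀|Γ| = −20·log₁₀(0.732)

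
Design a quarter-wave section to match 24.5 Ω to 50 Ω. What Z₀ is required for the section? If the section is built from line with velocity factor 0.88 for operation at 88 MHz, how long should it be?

Z_qwt ≈ 35 Ω; length ≈ 75 cm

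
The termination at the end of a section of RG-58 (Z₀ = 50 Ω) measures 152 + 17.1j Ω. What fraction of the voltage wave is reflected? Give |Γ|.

|Γ| ≈ 0.51

Γ = (Z_L − Z_0)/(Z_L + Z_0) = (102 + j17.1)/(202 + j17.1)
|Γ| = 103/203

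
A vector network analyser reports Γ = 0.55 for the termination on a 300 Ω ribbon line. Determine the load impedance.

Z_L = Z_0·(1 + Γ)/(1 − Γ) = 300·(1.55)/(0.45)

Z_L ≈ 1030 Ω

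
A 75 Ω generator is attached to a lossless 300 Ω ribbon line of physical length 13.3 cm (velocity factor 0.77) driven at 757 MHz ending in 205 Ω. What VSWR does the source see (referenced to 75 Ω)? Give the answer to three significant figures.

VSWR ≈ 3.24

λ = v/f = 0.77·c / 757 MHz = 0.305 m
βl = 2π·l/λ = 2π × 0.436 = 157°
tan(βl) = -0.426
Z_in = Z_0·(Z_L + jZ_0·tanβl)/(Z_0 + jZ_L·tanβl) = 223 − j62.9 Ω
Γ_s = (Z_in − Z_s)/(Z_in + Z_s) = (148 − j62.9)/(298 − j62.9), |Γ_s| = 0.528
VSWR = (1 + |Γ_s|)/(1 − |Γ_s|)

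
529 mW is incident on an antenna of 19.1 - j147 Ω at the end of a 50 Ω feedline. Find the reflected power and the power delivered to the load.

|Γ| = |(-30.9 − j147)/(69.1 − j147)| = 0.925
|Γ|² = 0.855
P_refl = |Γ|²·P_inc = 452 mW, P_del = (1 − |Γ|²)·P_inc = 76.6 mW

P_reflected ≈ 452 mW; P_delivered ≈ 76.6 mW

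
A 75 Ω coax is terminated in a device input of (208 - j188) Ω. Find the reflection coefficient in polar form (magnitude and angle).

Γ ≈ 0.678 ∠ -21.1°

Γ = (Z_L − Z_0)/(Z_L + Z_0) = (133 − j188)/(283 − j188)
|Γ| = 230/340 = 0.678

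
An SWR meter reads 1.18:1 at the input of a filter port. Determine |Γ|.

|Γ| = (S − 1)/(S + 1) = (1.18 − 1)/(1.18 + 1) = 0.18/2.18

|Γ| ≈ 0.0826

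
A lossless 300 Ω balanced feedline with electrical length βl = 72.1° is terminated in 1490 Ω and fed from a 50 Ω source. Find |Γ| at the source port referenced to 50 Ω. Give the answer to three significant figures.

tan(βl) = 3.1
Z_in = Z_0·(Z_L + jZ_0·tanβl)/(Z_0 + jZ_L·tanβl) = 66.4 − j92.6 Ω
Γ_s = (Z_in − Z_s)/(Z_in + Z_s) = (16.4 − j92.6)/(116 − j92.6), |Γ_s| = 0.632

|Γ| ≈ 0.632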